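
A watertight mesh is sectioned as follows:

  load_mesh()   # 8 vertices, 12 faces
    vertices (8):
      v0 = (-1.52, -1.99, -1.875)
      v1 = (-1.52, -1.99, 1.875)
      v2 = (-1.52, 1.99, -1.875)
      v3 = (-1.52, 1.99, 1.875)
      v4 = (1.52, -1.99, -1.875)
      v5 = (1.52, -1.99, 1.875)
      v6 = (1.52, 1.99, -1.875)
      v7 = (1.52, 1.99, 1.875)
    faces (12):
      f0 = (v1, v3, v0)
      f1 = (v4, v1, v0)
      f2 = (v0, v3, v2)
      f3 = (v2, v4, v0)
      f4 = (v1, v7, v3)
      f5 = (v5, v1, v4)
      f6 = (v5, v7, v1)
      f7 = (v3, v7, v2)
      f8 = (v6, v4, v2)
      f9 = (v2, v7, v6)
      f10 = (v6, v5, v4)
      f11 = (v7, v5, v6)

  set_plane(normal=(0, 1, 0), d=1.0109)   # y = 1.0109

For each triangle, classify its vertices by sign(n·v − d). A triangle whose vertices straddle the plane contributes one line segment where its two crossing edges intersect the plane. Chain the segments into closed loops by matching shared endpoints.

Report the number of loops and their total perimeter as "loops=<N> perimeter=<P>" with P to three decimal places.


loops=1 perimeter=13.580

Straddling triangles (8 of 12):
  (v1,v3,v0) [-+-] → (-1.52, 1.0109, 1.875)–(-1.52, 1.0109, 0.952481)  len=0.9225
  (v0,v3,v2) [-++] → (-1.52, 1.0109, 0.952481)–(-1.52, 1.0109, -1.875)  len=2.8275
  (v2,v4,v0) [+--] → (-0.772145, 1.0109, -1.875)–(-1.52, 1.0109, -1.875)  len=0.7479
  (v1,v7,v3) [-++] → (0.772145, 1.0109, 1.875)–(-1.52, 1.0109, 1.875)  len=2.2921
  (v5,v7,v1) [-+-] → (1.52, 1.0109, 1.875)–(0.772145, 1.0109, 1.875)  len=0.7479
  (v6,v4,v2) [+-+] → (1.52, 1.0109, -1.875)–(-0.772145, 1.0109, -1.875)  len=2.2921
  (v6,v5,v4) [+--] → (1.52, 1.0109, -0.952481)–(1.52, 1.0109, -1.875)  len=0.9225
  (v7,v5,v6) [+-+] → (1.52, 1.0109, 1.875)–(1.52, 1.0109, -0.952481)  len=2.8275

Chained into 1 loop(s):
  loop 1: 8 segments, perimeter = 13.5800
Total perimeter = 13.580


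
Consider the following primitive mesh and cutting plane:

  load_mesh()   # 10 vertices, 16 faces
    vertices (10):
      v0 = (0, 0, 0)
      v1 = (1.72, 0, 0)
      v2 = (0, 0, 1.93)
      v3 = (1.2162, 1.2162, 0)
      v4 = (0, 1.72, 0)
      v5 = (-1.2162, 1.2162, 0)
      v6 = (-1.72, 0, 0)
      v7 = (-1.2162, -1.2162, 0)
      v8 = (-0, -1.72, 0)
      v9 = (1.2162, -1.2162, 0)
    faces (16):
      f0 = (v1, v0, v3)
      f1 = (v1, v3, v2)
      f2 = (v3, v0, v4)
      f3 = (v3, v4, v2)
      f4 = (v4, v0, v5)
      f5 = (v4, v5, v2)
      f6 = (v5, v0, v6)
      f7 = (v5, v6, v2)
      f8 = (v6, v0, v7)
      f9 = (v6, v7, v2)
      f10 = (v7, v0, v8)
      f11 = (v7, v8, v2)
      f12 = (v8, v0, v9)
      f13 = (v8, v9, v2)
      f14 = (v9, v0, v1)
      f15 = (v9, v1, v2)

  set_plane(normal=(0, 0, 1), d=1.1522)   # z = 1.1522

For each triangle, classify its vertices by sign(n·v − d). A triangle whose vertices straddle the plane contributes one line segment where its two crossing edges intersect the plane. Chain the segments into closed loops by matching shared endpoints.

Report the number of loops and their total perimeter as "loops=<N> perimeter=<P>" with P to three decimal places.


Straddling triangles (8 of 16):
  (v1,v3,v2) [--+] → (0.490135, 0.490135, 1.1522)–(0.693169, 0, 1.1522)  len=0.5305
  (v3,v4,v2) [--+] → (0, 0.693169, 1.1522)–(0.490135, 0.490135, 1.1522)  len=0.5305
  (v4,v5,v2) [--+] → (-0.490135, 0.490135, 1.1522)–(0, 0.693169, 1.1522)  len=0.5305
  (v5,v6,v2) [--+] → (-0.693169, 0, 1.1522)–(-0.490135, 0.490135, 1.1522)  len=0.5305
  (v6,v7,v2) [--+] → (-0.490135, -0.490135, 1.1522)–(-0.693169, 0, 1.1522)  len=0.5305
  (v7,v8,v2) [--+] → (0, -0.693169, 1.1522)–(-0.490135, -0.490135, 1.1522)  len=0.5305
  (v8,v9,v2) [--+] → (0.490135, -0.490135, 1.1522)–(0, -0.693169, 1.1522)  len=0.5305
  (v9,v1,v2) [--+] → (0.693169, 0, 1.1522)–(0.490135, -0.490135, 1.1522)  len=0.5305

Chained into 1 loop(s):
  loop 1: 8 segments, perimeter = 4.2442
Total perimeter = 4.244

loops=1 perimeter=4.244


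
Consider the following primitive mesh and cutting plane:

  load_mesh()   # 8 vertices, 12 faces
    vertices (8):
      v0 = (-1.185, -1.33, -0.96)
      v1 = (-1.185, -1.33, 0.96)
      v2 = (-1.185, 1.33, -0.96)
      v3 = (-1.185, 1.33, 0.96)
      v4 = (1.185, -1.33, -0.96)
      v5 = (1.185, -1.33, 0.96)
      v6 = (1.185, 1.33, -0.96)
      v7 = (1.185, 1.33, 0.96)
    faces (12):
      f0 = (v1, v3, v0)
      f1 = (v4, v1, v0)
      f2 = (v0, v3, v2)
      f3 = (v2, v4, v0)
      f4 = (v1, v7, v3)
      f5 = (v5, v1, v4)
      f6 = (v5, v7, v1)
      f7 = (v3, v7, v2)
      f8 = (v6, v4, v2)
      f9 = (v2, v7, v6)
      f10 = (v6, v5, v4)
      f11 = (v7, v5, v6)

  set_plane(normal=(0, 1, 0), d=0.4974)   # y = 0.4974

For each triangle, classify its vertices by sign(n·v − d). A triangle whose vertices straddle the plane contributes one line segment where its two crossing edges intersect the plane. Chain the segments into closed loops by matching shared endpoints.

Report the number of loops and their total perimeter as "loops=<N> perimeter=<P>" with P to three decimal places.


Straddling triangles (8 of 12):
  (v1,v3,v0) [-+-] → (-1.185, 0.4974, 0.96)–(-1.185, 0.4974, 0.359026)  len=0.6010
  (v0,v3,v2) [-++] → (-1.185, 0.4974, 0.359026)–(-1.185, 0.4974, -0.96)  len=1.3190
  (v2,v4,v0) [+--] → (-0.443172, 0.4974, -0.96)–(-1.185, 0.4974, -0.96)  len=0.7418
  (v1,v7,v3) [-++] → (0.443172, 0.4974, 0.96)–(-1.185, 0.4974, 0.96)  len=1.6282
  (v5,v7,v1) [-+-] → (1.185, 0.4974, 0.96)–(0.443172, 0.4974, 0.96)  len=0.7418
  (v6,v4,v2) [+-+] → (1.185, 0.4974, -0.96)–(-0.443172, 0.4974, -0.96)  len=1.6282
  (v6,v5,v4) [+--] → (1.185, 0.4974, -0.359026)–(1.185, 0.4974, -0.96)  len=0.6010
  (v7,v5,v6) [+-+] → (1.185, 0.4974, 0.96)–(1.185, 0.4974, -0.359026)  len=1.3190

Chained into 1 loop(s):
  loop 1: 8 segments, perimeter = 8.5800
Total perimeter = 8.580

loops=1 perimeter=8.580


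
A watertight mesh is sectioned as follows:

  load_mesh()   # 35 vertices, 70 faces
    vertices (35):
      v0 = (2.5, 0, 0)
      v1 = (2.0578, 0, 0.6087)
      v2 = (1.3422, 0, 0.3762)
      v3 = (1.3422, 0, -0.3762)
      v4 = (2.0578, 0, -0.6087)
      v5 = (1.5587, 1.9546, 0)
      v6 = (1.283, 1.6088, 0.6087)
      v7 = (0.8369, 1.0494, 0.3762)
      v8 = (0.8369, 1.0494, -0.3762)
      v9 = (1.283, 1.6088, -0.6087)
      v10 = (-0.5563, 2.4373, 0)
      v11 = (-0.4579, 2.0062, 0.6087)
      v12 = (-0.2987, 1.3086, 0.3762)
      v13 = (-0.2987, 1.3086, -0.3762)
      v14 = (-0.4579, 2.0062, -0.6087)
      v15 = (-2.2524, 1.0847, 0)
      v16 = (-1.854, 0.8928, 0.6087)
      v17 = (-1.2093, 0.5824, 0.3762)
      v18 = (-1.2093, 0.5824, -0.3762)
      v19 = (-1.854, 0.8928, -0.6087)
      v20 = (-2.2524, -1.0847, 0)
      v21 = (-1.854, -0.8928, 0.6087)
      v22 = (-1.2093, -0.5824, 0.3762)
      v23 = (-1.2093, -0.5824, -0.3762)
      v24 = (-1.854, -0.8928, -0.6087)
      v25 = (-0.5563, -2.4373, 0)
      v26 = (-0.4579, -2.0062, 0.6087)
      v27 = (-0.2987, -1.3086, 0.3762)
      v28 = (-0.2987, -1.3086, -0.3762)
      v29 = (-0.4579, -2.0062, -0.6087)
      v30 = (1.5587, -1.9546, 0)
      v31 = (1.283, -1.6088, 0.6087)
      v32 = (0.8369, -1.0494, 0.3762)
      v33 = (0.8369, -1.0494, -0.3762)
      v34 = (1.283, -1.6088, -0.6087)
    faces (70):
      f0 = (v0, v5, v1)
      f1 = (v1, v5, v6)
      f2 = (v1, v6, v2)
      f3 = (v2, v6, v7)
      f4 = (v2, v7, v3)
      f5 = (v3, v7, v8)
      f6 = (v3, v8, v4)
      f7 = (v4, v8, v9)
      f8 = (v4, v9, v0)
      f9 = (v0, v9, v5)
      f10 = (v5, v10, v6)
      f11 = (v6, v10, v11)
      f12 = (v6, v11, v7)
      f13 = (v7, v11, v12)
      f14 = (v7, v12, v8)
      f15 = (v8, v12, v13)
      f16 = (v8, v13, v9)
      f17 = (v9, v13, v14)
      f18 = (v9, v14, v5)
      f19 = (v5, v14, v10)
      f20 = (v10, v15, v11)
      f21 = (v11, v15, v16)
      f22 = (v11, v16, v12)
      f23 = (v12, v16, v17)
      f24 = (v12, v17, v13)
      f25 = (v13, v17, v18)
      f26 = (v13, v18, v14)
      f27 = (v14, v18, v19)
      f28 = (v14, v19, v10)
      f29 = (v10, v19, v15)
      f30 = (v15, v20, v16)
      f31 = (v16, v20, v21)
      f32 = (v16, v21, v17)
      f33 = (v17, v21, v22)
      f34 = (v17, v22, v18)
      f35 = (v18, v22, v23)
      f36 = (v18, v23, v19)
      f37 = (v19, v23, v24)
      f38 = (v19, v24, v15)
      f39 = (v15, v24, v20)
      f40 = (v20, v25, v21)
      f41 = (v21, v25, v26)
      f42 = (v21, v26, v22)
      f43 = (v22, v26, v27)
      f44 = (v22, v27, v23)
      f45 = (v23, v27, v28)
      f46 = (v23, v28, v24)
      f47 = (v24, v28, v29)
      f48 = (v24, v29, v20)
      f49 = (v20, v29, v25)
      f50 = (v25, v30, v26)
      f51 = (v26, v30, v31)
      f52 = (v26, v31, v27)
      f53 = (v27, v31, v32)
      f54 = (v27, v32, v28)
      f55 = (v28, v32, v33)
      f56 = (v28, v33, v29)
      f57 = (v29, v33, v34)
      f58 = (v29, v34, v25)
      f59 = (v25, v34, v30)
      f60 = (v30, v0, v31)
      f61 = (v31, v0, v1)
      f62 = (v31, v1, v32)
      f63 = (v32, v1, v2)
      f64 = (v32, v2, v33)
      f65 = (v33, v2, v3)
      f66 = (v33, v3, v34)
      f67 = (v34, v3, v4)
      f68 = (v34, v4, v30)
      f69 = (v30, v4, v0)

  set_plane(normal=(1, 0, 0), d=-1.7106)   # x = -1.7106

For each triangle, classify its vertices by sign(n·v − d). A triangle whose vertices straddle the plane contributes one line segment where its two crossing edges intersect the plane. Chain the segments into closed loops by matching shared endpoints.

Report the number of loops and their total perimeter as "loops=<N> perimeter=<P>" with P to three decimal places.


loops=1 perimeter=7.233

Straddling triangles (18 of 70):
  (v10,v15,v11) [+-+] → (-1.7106, 1.51677, 0)–(-1.7106, 1.36292, 0.18378)  len=0.2397
  (v11,v15,v16) [+--] → (-1.7106, 1.36292, 0.18378)–(-1.7106, 1.00716, 0.6087)  len=0.5542
  (v11,v16,v12) [+-+] → (-1.7106, 1.00716, 0.6087)–(-1.7106, 0.931137, 0.587263)  len=0.0790
  (v12,v16,v17) [+-+] → (-1.7106, 0.931137, 0.587263)–(-1.7106, 0.823758, 0.556985)  len=0.1116
  (v14,v18,v19) [++-] → (-1.7106, 0.823758, -0.556985)–(-1.7106, 1.00716, -0.6087)  len=0.1906
  (v14,v19,v10) [+-+] → (-1.7106, 1.00716, -0.6087)–(-1.7106, 1.06347, -0.541437)  len=0.0877
  (v10,v19,v15) [+--] → (-1.7106, 1.06347, -0.541437)–(-1.7106, 1.51677, 0)  len=0.7061
  (v16,v21,v17) [--+] → (-1.7106, -0.564673, 0.556985)–(-1.7106, 0.823758, 0.556985)  len=1.3884
  (v17,v21,v22) [+-+] → (-1.7106, -0.564673, 0.556985)–(-1.7106, -0.823758, 0.556985)  len=0.2591
  (v18,v23,v19) [++-] → (-1.7106, 0.564673, -0.556985)–(-1.7106, 0.823758, -0.556985)  len=0.2591
  (v19,v23,v24) [-+-] → (-1.7106, 0.564673, -0.556985)–(-1.7106, -0.823758, -0.556985)  len=1.3884
  (v20,v25,v21) [-+-] → (-1.7106, -1.51677, 0)–(-1.7106, -1.06347, 0.541437)  len=0.7061
  (v21,v25,v26) [-++] → (-1.7106, -1.06347, 0.541437)–(-1.7106, -1.00716, 0.6087)  len=0.0877
  (v21,v26,v22) [-++] → (-1.7106, -1.00716, 0.6087)–(-1.7106, -0.823758, 0.556985)  len=0.1906
  (v23,v28,v24) [++-] → (-1.7106, -0.931137, -0.587263)–(-1.7106, -0.823758, -0.556985)  len=0.1116
  (v24,v28,v29) [-++] → (-1.7106, -0.931137, -0.587263)–(-1.7106, -1.00716, -0.6087)  len=0.0790
  (v24,v29,v20) [-+-] → (-1.7106, -1.00716, -0.6087)–(-1.7106, -1.36292, -0.18378)  len=0.5542
  (v20,v29,v25) [-++] → (-1.7106, -1.36292, -0.18378)–(-1.7106, -1.51677, 0)  len=0.2397

Chained into 1 loop(s):
  loop 1: 18 segments, perimeter = 7.2327
Total perimeter = 7.233


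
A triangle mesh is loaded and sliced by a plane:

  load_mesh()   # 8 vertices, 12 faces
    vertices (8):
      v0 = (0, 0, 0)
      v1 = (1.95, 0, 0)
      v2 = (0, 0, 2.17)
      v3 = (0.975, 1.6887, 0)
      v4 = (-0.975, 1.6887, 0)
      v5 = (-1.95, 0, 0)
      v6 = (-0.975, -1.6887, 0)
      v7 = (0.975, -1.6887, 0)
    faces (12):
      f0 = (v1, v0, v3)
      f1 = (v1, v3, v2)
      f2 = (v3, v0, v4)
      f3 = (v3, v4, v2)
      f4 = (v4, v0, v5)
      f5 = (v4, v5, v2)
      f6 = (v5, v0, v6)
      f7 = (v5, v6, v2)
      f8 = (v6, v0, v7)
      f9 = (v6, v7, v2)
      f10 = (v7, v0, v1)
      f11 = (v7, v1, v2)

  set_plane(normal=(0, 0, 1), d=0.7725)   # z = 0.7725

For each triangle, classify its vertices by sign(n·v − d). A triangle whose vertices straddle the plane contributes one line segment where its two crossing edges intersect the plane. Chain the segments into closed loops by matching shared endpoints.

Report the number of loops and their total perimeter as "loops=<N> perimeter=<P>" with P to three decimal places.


Straddling triangles (6 of 12):
  (v1,v3,v2) [--+] → (0.627909, 1.08754, 0.7725)–(1.25582, 0, 0.7725)  len=1.2558
  (v3,v4,v2) [--+] → (-0.627909, 1.08754, 0.7725)–(0.627909, 1.08754, 0.7725)  len=1.2558
  (v4,v5,v2) [--+] → (-1.25582, 0, 0.7725)–(-0.627909, 1.08754, 0.7725)  len=1.2558
  (v5,v6,v2) [--+] → (-0.627909, -1.08754, 0.7725)–(-1.25582, 0, 0.7725)  len=1.2558
  (v6,v7,v2) [--+] → (0.627909, -1.08754, 0.7725)–(-0.627909, -1.08754, 0.7725)  len=1.2558
  (v7,v1,v2) [--+] → (1.25582, 0, 0.7725)–(0.627909, -1.08754, 0.7725)  len=1.2558

Chained into 1 loop(s):
  loop 1: 6 segments, perimeter = 7.5348
Total perimeter = 7.535

loops=1 perimeter=7.535


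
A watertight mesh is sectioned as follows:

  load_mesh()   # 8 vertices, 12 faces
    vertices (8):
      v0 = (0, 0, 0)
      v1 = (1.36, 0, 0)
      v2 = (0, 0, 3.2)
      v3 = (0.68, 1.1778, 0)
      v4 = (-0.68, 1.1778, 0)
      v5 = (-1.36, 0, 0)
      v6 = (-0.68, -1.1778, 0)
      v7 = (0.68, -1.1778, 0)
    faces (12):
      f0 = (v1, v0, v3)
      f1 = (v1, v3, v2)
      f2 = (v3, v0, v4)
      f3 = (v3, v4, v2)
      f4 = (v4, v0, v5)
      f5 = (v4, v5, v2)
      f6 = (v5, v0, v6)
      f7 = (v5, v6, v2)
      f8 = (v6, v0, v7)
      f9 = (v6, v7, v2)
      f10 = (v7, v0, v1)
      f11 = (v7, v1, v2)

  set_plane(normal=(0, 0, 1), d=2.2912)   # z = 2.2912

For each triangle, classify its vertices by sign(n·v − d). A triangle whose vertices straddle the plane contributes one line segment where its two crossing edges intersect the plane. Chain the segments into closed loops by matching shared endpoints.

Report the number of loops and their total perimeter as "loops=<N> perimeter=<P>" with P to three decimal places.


Straddling triangles (6 of 12):
  (v1,v3,v2) [--+] → (0.19312, 0.334495, 2.2912)–(0.38624, 0, 2.2912)  len=0.3862
  (v3,v4,v2) [--+] → (-0.19312, 0.334495, 2.2912)–(0.19312, 0.334495, 2.2912)  len=0.3862
  (v4,v5,v2) [--+] → (-0.38624, 0, 2.2912)–(-0.19312, 0.334495, 2.2912)  len=0.3862
  (v5,v6,v2) [--+] → (-0.19312, -0.334495, 2.2912)–(-0.38624, 0, 2.2912)  len=0.3862
  (v6,v7,v2) [--+] → (0.19312, -0.334495, 2.2912)–(-0.19312, -0.334495, 2.2912)  len=0.3862
  (v7,v1,v2) [--+] → (0.38624, 0, 2.2912)–(0.19312, -0.334495, 2.2912)  len=0.3862

Chained into 1 loop(s):
  loop 1: 6 segments, perimeter = 2.3174
Total perimeter = 2.317

loops=1 perimeter=2.317


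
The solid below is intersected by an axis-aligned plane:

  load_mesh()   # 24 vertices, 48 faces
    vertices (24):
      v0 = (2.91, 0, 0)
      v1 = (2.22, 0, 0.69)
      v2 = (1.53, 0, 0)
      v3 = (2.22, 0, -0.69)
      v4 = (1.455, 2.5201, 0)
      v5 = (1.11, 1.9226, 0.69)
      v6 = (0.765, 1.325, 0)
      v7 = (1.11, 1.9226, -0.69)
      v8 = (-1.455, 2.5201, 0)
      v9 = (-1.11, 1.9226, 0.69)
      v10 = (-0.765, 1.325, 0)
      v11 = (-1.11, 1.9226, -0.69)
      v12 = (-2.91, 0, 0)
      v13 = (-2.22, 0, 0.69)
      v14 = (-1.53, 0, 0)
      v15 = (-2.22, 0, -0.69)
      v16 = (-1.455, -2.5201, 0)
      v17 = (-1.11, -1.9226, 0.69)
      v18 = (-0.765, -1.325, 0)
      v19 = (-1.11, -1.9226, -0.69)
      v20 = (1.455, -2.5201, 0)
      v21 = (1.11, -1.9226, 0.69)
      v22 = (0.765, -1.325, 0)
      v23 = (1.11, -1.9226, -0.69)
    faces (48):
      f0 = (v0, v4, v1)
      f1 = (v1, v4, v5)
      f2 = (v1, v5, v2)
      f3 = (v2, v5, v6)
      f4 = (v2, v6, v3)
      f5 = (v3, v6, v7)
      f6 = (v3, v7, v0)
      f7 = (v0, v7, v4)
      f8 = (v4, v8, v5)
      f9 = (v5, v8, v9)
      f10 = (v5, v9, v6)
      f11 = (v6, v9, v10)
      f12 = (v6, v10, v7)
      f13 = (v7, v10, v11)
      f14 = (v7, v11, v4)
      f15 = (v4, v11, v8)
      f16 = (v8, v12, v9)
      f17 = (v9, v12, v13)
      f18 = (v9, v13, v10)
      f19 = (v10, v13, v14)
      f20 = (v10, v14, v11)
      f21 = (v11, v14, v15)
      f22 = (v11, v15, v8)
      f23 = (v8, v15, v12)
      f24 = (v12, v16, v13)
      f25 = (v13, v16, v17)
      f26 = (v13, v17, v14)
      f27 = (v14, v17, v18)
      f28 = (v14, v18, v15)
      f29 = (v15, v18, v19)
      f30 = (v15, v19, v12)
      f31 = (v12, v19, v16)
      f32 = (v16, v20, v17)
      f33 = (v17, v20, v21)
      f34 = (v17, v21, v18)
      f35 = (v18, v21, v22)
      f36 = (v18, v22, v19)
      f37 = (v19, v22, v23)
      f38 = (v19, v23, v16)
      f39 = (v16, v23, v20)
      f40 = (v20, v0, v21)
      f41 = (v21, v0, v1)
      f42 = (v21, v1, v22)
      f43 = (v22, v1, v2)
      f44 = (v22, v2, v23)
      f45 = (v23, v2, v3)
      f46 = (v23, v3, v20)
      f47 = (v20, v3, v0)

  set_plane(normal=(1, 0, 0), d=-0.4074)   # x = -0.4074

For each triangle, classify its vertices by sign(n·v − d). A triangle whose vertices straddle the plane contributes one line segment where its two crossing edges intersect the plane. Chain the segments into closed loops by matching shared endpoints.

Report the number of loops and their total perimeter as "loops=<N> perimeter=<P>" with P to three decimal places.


loops=2 perimeter=7.302

Straddling triangles (16 of 48):
  (v4,v8,v5) [+-+] → (-0.4074, 2.5201, 0)–(-0.4074, 2.27607, 0.281811)  len=0.3728
  (v5,v8,v9) [+--] → (-0.4074, 2.27607, 0.281811)–(-0.4074, 1.9226, 0.69)  len=0.5400
  (v5,v9,v6) [+-+] → (-0.4074, 1.9226, 0.69)–(-0.4074, 1.69867, 0.431443)  len=0.3420
  (v6,v9,v10) [+--] → (-0.4074, 1.69867, 0.431443)–(-0.4074, 1.325, 0)  len=0.5708
  (v6,v10,v7) [+-+] → (-0.4074, 1.325, 0)–(-0.4074, 1.43897, -0.131597)  len=0.1741
  (v7,v10,v11) [+--] → (-0.4074, 1.43897, -0.131597)–(-0.4074, 1.9226, -0.69)  len=0.7387
  (v7,v11,v4) [+-+] → (-0.4074, 1.9226, -0.69)–(-0.4074, 2.08627, -0.500996)  len=0.2500
  (v4,v11,v8) [+--] → (-0.4074, 2.08627, -0.500996)–(-0.4074, 2.5201, 0)  len=0.6627
  (v16,v20,v17) [-+-] → (-0.4074, -2.5201, 0)–(-0.4074, -2.08627, 0.500996)  len=0.6627
  (v17,v20,v21) [-++] → (-0.4074, -2.08627, 0.500996)–(-0.4074, -1.9226, 0.69)  len=0.2500
  (v17,v21,v18) [-+-] → (-0.4074, -1.9226, 0.69)–(-0.4074, -1.43897, 0.131597)  len=0.7387
  (v18,v21,v22) [-++] → (-0.4074, -1.43897, 0.131597)–(-0.4074, -1.325, 0)  len=0.1741
  (v18,v22,v19) [-+-] → (-0.4074, -1.325, 0)–(-0.4074, -1.69867, -0.431443)  len=0.5708
  (v19,v22,v23) [-++] → (-0.4074, -1.69867, -0.431443)–(-0.4074, -1.9226, -0.69)  len=0.3420
  (v19,v23,v16) [-+-] → (-0.4074, -1.9226, -0.69)–(-0.4074, -2.27607, -0.281811)  len=0.5400
  (v16,v23,v20) [-++] → (-0.4074, -2.27607, -0.281811)–(-0.4074, -2.5201, 0)  len=0.3728

Chained into 2 loop(s):
  loop 1: 8 segments, perimeter = 3.6511
  loop 2: 8 segments, perimeter = 3.6511
Total perimeter = 7.302


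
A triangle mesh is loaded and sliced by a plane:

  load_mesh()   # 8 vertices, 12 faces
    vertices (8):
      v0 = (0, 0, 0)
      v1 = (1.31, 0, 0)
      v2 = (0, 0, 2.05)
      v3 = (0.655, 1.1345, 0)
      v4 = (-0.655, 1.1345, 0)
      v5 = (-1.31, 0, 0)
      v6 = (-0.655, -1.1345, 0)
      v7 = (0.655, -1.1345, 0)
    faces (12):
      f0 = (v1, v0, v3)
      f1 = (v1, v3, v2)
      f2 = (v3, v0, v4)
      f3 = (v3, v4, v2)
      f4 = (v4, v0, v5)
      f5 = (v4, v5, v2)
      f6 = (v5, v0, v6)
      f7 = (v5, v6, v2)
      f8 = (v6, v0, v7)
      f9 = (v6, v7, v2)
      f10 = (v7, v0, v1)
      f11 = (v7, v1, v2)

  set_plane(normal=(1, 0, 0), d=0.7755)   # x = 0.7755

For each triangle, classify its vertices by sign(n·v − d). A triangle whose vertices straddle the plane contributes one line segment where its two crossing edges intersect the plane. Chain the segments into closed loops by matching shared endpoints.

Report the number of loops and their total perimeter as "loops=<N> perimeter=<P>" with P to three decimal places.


Straddling triangles (4 of 12):
  (v1,v0,v3) [+--] → (0.7755, 0, 0)–(0.7755, 0.925787, 0)  len=0.9258
  (v1,v3,v2) [+--] → (0.7755, 0.925787, 0)–(0.7755, 0, 0.836431)  len=1.2477
  (v7,v0,v1) [--+] → (0.7755, 0, 0)–(0.7755, -0.925787, 0)  len=0.9258
  (v7,v1,v2) [-+-] → (0.7755, -0.925787, 0)–(0.7755, 0, 0.836431)  len=1.2477

Chained into 1 loop(s):
  loop 1: 4 segments, perimeter = 4.3469
Total perimeter = 4.347

loops=1 perimeter=4.347


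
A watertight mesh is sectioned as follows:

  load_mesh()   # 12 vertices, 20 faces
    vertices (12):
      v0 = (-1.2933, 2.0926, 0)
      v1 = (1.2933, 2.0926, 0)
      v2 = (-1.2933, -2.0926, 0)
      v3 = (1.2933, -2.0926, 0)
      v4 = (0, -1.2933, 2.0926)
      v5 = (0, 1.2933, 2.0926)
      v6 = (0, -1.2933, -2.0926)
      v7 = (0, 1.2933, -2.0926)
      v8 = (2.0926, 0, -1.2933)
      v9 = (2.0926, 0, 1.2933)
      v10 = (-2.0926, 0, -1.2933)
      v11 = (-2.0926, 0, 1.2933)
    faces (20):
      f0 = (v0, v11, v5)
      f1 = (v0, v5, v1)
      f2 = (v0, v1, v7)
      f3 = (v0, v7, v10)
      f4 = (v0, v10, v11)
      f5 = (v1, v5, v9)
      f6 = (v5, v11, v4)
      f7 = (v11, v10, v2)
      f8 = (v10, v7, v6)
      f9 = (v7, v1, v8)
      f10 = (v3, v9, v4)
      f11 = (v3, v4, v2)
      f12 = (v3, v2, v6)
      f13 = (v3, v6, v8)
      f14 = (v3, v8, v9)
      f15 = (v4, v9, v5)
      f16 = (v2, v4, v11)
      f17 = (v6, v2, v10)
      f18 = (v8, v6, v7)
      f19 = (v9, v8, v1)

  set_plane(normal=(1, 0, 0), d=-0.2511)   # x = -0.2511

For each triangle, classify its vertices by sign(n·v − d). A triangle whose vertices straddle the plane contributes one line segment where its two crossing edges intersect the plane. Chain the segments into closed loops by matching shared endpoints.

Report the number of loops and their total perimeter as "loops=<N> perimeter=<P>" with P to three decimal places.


loops=1 perimeter=13.529

Straddling triangles (10 of 20):
  (v0,v11,v5) [--+] → (-0.2511, 1.13811, 1.99669)–(-0.2511, 1.44849, 1.68631)  len=0.4389
  (v0,v5,v1) [-++] → (-0.2511, 1.44849, 1.68631)–(-0.2511, 2.0926, 0)  len=1.8051
  (v0,v1,v7) [-++] → (-0.2511, 2.0926, 0)–(-0.2511, 1.44849, -1.68631)  len=1.8051
  (v0,v7,v10) [-+-] → (-0.2511, 1.44849, -1.68631)–(-0.2511, 1.13811, -1.99669)  len=0.4389
  (v5,v11,v4) [+-+] → (-0.2511, 1.13811, 1.99669)–(-0.2511, -1.13811, 1.99669)  len=2.2762
  (v10,v7,v6) [-++] → (-0.2511, 1.13811, -1.99669)–(-0.2511, -1.13811, -1.99669)  len=2.2762
  (v3,v4,v2) [++-] → (-0.2511, -1.44849, 1.68631)–(-0.2511, -2.0926, 0)  len=1.8051
  (v3,v2,v6) [+-+] → (-0.2511, -2.0926, 0)–(-0.2511, -1.44849, -1.68631)  len=1.8051
  (v2,v4,v11) [-+-] → (-0.2511, -1.44849, 1.68631)–(-0.2511, -1.13811, 1.99669)  len=0.4389
  (v6,v2,v10) [+--] → (-0.2511, -1.44849, -1.68631)–(-0.2511, -1.13811, -1.99669)  len=0.4389

Chained into 1 loop(s):
  loop 1: 10 segments, perimeter = 13.5288
Total perimeter = 13.529


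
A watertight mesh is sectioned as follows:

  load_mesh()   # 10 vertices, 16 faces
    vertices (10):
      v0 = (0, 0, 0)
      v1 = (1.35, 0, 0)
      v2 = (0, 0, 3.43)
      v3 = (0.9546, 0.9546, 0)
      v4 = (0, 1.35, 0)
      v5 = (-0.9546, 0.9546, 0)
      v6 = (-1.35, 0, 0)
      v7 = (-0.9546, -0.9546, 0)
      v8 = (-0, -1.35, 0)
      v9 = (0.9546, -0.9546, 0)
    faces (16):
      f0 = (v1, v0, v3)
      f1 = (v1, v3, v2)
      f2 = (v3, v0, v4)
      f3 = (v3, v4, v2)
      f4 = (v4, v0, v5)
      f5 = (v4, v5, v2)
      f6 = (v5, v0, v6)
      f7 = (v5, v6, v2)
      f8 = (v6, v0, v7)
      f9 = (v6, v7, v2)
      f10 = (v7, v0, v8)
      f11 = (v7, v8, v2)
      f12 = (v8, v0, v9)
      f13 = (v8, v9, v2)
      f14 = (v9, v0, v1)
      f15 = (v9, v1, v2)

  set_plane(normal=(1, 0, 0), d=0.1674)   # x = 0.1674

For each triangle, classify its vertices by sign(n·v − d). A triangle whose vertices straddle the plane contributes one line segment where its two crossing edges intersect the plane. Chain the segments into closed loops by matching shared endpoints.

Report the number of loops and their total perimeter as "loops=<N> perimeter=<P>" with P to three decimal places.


Straddling triangles (8 of 16):
  (v1,v0,v3) [+-+] → (0.1674, 0, 0)–(0.1674, 0.1674, 0)  len=0.1674
  (v1,v3,v2) [++-] → (0.1674, 0.1674, 2.82851)–(0.1674, 0, 3.00468)  len=0.2430
  (v3,v0,v4) [+--] → (0.1674, 0.1674, 0)–(0.1674, 1.28066, 0)  len=1.1133
  (v3,v4,v2) [+--] → (0.1674, 1.28066, 0)–(0.1674, 0.1674, 2.82851)  len=3.0397
  (v8,v0,v9) [--+] → (0.1674, -0.1674, 0)–(0.1674, -1.28066, 0)  len=1.1133
  (v8,v9,v2) [-+-] → (0.1674, -1.28066, 0)–(0.1674, -0.1674, 2.82851)  len=3.0397
  (v9,v0,v1) [+-+] → (0.1674, -0.1674, 0)–(0.1674, 0, 0)  len=0.1674
  (v9,v1,v2) [++-] → (0.1674, 0, 3.00468)–(0.1674, -0.1674, 2.82851)  len=0.2430

Chained into 1 loop(s):
  loop 1: 8 segments, perimeter = 9.1268
Total perimeter = 9.127

loops=1 perimeter=9.127


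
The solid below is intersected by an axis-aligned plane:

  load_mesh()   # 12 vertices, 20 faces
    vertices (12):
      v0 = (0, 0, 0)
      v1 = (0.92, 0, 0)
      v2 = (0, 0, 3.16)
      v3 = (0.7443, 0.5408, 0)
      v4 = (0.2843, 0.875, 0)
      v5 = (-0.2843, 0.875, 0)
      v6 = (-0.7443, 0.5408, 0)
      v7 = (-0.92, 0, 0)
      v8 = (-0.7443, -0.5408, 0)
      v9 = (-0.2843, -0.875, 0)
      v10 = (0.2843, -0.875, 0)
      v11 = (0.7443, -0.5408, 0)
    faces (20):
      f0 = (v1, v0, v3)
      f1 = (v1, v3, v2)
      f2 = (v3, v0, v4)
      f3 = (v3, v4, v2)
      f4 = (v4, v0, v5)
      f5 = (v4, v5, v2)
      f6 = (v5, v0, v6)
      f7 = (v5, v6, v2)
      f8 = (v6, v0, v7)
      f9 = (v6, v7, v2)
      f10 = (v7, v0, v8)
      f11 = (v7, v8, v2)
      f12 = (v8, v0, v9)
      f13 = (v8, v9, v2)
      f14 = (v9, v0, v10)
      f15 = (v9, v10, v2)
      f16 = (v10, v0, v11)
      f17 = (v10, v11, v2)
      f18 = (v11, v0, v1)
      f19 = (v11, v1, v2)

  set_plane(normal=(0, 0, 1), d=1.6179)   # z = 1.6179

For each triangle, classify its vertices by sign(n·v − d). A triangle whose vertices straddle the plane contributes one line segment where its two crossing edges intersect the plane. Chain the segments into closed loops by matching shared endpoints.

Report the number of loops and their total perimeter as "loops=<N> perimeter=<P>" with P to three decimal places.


loops=1 perimeter=2.775

Straddling triangles (10 of 20):
  (v1,v3,v2) [--+] → (0.363223, 0.263914, 1.6179)–(0.448966, 0, 1.6179)  len=0.2775
  (v3,v4,v2) [--+] → (0.13874, 0.427006, 1.6179)–(0.363223, 0.263914, 1.6179)  len=0.2775
  (v4,v5,v2) [--+] → (-0.13874, 0.427006, 1.6179)–(0.13874, 0.427006, 1.6179)  len=0.2775
  (v5,v6,v2) [--+] → (-0.363223, 0.263914, 1.6179)–(-0.13874, 0.427006, 1.6179)  len=0.2775
  (v6,v7,v2) [--+] → (-0.448966, 0, 1.6179)–(-0.363223, 0.263914, 1.6179)  len=0.2775
  (v7,v8,v2) [--+] → (-0.363223, -0.263914, 1.6179)–(-0.448966, 0, 1.6179)  len=0.2775
  (v8,v9,v2) [--+] → (-0.13874, -0.427006, 1.6179)–(-0.363223, -0.263914, 1.6179)  len=0.2775
  (v9,v10,v2) [--+] → (0.13874, -0.427006, 1.6179)–(-0.13874, -0.427006, 1.6179)  len=0.2775
  (v10,v11,v2) [--+] → (0.363223, -0.263914, 1.6179)–(0.13874, -0.427006, 1.6179)  len=0.2775
  (v11,v1,v2) [--+] → (0.448966, 0, 1.6179)–(0.363223, -0.263914, 1.6179)  len=0.2775

Chained into 1 loop(s):
  loop 1: 10 segments, perimeter = 2.7748
Total perimeter = 2.775


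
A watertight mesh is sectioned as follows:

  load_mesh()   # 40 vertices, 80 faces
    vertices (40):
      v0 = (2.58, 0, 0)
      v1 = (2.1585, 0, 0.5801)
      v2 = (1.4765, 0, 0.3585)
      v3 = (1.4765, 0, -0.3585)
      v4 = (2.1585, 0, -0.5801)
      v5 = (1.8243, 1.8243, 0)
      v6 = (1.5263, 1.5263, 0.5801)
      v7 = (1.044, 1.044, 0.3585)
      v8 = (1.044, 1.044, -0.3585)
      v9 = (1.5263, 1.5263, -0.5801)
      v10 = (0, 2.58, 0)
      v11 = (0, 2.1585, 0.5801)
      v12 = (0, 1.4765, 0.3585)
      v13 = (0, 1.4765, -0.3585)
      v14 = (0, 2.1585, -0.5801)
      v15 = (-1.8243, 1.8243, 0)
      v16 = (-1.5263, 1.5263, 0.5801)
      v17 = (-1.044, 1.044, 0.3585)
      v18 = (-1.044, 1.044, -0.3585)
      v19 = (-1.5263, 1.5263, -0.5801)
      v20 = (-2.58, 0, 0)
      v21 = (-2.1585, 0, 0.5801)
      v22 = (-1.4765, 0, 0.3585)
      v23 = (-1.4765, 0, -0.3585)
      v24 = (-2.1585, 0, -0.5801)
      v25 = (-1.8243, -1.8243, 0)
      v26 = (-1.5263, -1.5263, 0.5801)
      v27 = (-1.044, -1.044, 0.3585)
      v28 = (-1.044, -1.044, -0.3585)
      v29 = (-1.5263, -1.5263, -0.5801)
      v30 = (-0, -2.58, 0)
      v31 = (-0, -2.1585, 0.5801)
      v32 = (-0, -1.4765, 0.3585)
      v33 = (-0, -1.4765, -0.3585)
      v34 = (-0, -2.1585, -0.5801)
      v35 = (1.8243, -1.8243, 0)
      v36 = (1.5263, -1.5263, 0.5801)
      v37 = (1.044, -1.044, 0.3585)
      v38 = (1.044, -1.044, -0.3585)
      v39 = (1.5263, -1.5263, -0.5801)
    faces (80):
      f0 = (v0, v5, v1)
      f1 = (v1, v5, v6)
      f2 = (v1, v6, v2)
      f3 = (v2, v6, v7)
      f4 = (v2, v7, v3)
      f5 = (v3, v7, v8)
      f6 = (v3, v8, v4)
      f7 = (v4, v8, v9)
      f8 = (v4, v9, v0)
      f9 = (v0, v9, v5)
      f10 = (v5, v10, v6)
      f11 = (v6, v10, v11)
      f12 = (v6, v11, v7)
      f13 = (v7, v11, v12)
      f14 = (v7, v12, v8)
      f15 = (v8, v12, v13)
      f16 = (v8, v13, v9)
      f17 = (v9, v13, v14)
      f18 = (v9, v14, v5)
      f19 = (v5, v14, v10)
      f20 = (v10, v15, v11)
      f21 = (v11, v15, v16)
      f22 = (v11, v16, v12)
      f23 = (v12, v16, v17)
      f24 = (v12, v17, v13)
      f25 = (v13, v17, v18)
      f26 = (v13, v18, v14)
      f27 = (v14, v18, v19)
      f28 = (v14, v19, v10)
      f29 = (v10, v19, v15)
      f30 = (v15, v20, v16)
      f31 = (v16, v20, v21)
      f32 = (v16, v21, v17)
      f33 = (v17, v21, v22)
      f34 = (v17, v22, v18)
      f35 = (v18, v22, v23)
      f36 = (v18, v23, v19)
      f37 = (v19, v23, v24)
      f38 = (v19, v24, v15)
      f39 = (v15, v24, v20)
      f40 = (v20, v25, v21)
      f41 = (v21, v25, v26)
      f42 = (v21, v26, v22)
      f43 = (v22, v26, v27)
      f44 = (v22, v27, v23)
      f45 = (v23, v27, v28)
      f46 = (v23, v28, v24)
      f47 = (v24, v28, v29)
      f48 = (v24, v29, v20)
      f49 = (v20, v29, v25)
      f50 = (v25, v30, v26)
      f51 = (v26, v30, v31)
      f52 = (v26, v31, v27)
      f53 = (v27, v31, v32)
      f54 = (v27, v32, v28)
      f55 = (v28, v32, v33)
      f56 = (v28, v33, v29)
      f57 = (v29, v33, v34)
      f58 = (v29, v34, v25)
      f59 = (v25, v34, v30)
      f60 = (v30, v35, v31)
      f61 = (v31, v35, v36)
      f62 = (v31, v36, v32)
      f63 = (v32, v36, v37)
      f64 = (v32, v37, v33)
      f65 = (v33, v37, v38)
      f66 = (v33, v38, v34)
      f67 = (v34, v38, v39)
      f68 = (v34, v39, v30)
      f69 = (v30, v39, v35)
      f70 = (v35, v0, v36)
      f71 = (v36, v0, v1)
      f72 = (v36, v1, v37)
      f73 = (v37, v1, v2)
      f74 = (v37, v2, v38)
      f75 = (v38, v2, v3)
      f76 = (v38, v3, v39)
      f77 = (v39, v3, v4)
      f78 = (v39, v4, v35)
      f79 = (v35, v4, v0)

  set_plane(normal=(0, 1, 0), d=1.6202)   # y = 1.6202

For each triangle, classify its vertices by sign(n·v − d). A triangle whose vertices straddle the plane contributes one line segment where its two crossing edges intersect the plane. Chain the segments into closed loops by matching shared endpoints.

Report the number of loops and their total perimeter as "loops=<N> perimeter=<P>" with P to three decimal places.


Straddling triangles (18 of 80):
  (v0,v5,v1) [-+-] → (1.90885, 1.6202, 0)–(1.86169, 1.6202, 0.0649007)  len=0.0802
  (v1,v5,v6) [-+-] → (1.86169, 1.6202, 0.0649007)–(1.6202, 1.6202, 0.39731)  len=0.4109
  (v0,v9,v5) [--+] → (1.6202, 1.6202, -0.39731)–(1.90885, 1.6202, 0)  len=0.4911
  (v5,v10,v6) [++-] → (1.39028, 1.6202, 0.528405)–(1.6202, 1.6202, 0.39731)  len=0.2647
  (v6,v10,v11) [-++] → (1.39028, 1.6202, 0.528405)–(1.2996, 1.6202, 0.5801)  len=0.1044
  (v6,v11,v7) [-+-] → (1.2996, 1.6202, 0.5801)–(0.504249, 1.6202, 0.473068)  len=0.8025
  (v7,v11,v12) [-+-] → (0.504249, 1.6202, 0.473068)–(0, 1.6202, 0.405192)  len=0.5088
  (v9,v13,v14) [--+] → (0, 1.6202, -0.405192)–(1.2996, 1.6202, -0.5801)  len=1.3113
  (v9,v14,v5) [-++] → (1.2996, 1.6202, -0.5801)–(1.6202, 1.6202, -0.39731)  len=0.3690
  (v11,v15,v16) [++-] → (-1.6202, 1.6202, 0.39731)–(-1.2996, 1.6202, 0.5801)  len=0.3690
  (v11,v16,v12) [+--] → (-1.2996, 1.6202, 0.5801)–(0, 1.6202, 0.405192)  len=1.3113
  (v13,v18,v14) [--+] → (-0.504249, 1.6202, -0.473068)–(0, 1.6202, -0.405192)  len=0.5088
  (v14,v18,v19) [+--] → (-0.504249, 1.6202, -0.473068)–(-1.2996, 1.6202, -0.5801)  len=0.8025
  (v14,v19,v10) [+-+] → (-1.2996, 1.6202, -0.5801)–(-1.39028, 1.6202, -0.528405)  len=0.1044
  (v10,v19,v15) [+-+] → (-1.39028, 1.6202, -0.528405)–(-1.6202, 1.6202, -0.39731)  len=0.2647
  (v15,v20,v16) [+--] → (-1.90885, 1.6202, 0)–(-1.6202, 1.6202, 0.39731)  len=0.4911
  (v19,v24,v15) [--+] → (-1.86169, 1.6202, -0.0649007)–(-1.6202, 1.6202, -0.39731)  len=0.4109
  (v15,v24,v20) [+--] → (-1.86169, 1.6202, -0.0649007)–(-1.90885, 1.6202, 0)  len=0.0802

Chained into 1 loop(s):
  loop 1: 18 segments, perimeter = 8.6858
Total perimeter = 8.686

loops=1 perimeter=8.686


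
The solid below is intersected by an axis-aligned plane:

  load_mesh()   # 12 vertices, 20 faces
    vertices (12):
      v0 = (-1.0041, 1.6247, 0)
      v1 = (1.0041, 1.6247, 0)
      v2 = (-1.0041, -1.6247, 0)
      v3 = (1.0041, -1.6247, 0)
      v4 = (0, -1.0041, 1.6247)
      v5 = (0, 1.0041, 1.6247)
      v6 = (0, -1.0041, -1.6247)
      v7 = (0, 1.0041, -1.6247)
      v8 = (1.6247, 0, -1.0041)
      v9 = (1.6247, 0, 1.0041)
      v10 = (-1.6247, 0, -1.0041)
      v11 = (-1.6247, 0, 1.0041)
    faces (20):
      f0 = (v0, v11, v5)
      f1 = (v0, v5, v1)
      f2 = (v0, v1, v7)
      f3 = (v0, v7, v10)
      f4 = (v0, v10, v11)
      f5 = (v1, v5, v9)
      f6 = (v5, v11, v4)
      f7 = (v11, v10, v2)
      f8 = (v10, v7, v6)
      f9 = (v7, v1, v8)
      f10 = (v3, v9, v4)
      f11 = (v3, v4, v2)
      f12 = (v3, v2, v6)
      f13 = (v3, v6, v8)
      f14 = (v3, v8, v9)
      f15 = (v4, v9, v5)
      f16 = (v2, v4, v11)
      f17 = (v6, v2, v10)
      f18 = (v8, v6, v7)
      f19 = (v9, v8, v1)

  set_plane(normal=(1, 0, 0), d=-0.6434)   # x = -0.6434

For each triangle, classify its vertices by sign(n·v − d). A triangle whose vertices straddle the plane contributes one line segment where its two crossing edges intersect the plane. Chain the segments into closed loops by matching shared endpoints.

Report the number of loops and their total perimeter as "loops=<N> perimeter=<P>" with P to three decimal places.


loops=1 perimeter=9.424

Straddling triangles (10 of 20):
  (v0,v11,v5) [--+] → (-0.6434, 0.606465, 1.37894)–(-0.6434, 1.40176, 0.583636)  len=1.1247
  (v0,v5,v1) [-++] → (-0.6434, 1.40176, 0.583636)–(-0.6434, 1.6247, 0)  len=0.6248
  (v0,v1,v7) [-++] → (-0.6434, 1.6247, 0)–(-0.6434, 1.40176, -0.583636)  len=0.6248
  (v0,v7,v10) [-+-] → (-0.6434, 1.40176, -0.583636)–(-0.6434, 0.606465, -1.37894)  len=1.1247
  (v5,v11,v4) [+-+] → (-0.6434, 0.606465, 1.37894)–(-0.6434, -0.606465, 1.37894)  len=1.2129
  (v10,v7,v6) [-++] → (-0.6434, 0.606465, -1.37894)–(-0.6434, -0.606465, -1.37894)  len=1.2129
  (v3,v4,v2) [++-] → (-0.6434, -1.40176, 0.583636)–(-0.6434, -1.6247, 0)  len=0.6248
  (v3,v2,v6) [+-+] → (-0.6434, -1.6247, 0)–(-0.6434, -1.40176, -0.583636)  len=0.6248
  (v2,v4,v11) [-+-] → (-0.6434, -1.40176, 0.583636)–(-0.6434, -0.606465, 1.37894)  len=1.1247
  (v6,v2,v10) [+--] → (-0.6434, -1.40176, -0.583636)–(-0.6434, -0.606465, -1.37894)  len=1.1247

Chained into 1 loop(s):
  loop 1: 10 segments, perimeter = 9.4238
Total perimeter = 9.424


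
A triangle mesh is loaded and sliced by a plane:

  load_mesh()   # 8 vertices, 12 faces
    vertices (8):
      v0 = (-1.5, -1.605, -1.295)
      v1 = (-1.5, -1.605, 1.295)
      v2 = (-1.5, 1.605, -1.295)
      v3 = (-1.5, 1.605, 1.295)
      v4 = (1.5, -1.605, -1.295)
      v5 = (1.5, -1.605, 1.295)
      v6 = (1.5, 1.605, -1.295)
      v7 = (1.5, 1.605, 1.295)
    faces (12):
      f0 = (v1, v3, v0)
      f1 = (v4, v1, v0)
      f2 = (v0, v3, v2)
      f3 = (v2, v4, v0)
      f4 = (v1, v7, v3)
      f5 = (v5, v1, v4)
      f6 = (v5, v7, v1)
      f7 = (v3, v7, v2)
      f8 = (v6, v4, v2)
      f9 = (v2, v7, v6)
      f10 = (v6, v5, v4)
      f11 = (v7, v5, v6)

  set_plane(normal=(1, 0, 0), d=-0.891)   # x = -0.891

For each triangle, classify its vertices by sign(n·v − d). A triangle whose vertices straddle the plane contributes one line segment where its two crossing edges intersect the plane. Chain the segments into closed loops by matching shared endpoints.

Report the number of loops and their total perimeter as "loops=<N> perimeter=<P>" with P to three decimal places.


loops=1 perimeter=11.600

Straddling triangles (8 of 12):
  (v4,v1,v0) [+--] → (-0.891, -1.605, 0.76923)–(-0.891, -1.605, -1.295)  len=2.0642
  (v2,v4,v0) [-+-] → (-0.891, 0.95337, -1.295)–(-0.891, -1.605, -1.295)  len=2.5584
  (v1,v7,v3) [-+-] → (-0.891, -0.95337, 1.295)–(-0.891, 1.605, 1.295)  len=2.5584
  (v5,v1,v4) [+-+] → (-0.891, -1.605, 1.295)–(-0.891, -1.605, 0.76923)  len=0.5258
  (v5,v7,v1) [++-] → (-0.891, -0.95337, 1.295)–(-0.891, -1.605, 1.295)  len=0.6516
  (v3,v7,v2) [-+-] → (-0.891, 1.605, 1.295)–(-0.891, 1.605, -0.76923)  len=2.0642
  (v6,v4,v2) [++-] → (-0.891, 0.95337, -1.295)–(-0.891, 1.605, -1.295)  len=0.6516
  (v2,v7,v6) [-++] → (-0.891, 1.605, -0.76923)–(-0.891, 1.605, -1.295)  len=0.5258

Chained into 1 loop(s):
  loop 1: 8 segments, perimeter = 11.6000
Total perimeter = 11.600


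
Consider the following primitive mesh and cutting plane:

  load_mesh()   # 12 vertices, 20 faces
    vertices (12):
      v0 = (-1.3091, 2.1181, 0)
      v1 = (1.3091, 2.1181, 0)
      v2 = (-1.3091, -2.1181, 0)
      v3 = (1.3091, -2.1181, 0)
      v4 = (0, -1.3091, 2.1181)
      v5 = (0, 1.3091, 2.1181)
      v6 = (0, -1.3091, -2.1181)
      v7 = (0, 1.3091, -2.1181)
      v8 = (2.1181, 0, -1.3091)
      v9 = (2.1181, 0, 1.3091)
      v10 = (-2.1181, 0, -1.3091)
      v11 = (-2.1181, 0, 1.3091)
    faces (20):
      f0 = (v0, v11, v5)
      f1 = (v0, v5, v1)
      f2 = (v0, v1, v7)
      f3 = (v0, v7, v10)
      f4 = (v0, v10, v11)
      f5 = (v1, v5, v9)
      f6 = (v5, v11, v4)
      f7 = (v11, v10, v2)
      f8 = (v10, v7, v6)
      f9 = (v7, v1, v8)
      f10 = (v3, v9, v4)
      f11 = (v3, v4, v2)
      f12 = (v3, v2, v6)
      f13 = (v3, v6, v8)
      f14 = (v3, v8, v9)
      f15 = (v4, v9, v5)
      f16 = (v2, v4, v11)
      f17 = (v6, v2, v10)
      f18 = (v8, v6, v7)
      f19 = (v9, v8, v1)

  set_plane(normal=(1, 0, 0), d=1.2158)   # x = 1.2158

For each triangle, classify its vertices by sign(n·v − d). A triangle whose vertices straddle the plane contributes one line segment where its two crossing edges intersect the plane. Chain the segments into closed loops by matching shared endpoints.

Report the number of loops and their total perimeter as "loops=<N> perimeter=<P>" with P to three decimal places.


Straddling triangles (10 of 20):
  (v0,v5,v1) [--+] → (1.2158, 2.06044, 0.150958)–(1.2158, 2.1181, 0)  len=0.1616
  (v0,v1,v7) [-+-] → (1.2158, 2.1181, 0)–(1.2158, 2.06044, -0.150958)  len=0.1616
  (v1,v5,v9) [+-+] → (1.2158, 2.06044, 0.150958)–(1.2158, 0.55767, 1.65373)  len=2.1252
  (v7,v1,v8) [-++] → (1.2158, 2.06044, -0.150958)–(1.2158, 0.55767, -1.65373)  len=2.1252
  (v3,v9,v4) [++-] → (1.2158, -0.55767, 1.65373)–(1.2158, -2.06044, 0.150958)  len=2.1252
  (v3,v4,v2) [+--] → (1.2158, -2.06044, 0.150958)–(1.2158, -2.1181, 0)  len=0.1616
  (v3,v2,v6) [+--] → (1.2158, -2.1181, 0)–(1.2158, -2.06044, -0.150958)  len=0.1616
  (v3,v6,v8) [+-+] → (1.2158, -2.06044, -0.150958)–(1.2158, -0.55767, -1.65373)  len=2.1252
  (v4,v9,v5) [-+-] → (1.2158, -0.55767, 1.65373)–(1.2158, 0.55767, 1.65373)  len=1.1153
  (v8,v6,v7) [+--] → (1.2158, -0.55767, -1.65373)–(1.2158, 0.55767, -1.65373)  len=1.1153

Chained into 1 loop(s):
  loop 1: 10 segments, perimeter = 11.3780
Total perimeter = 11.378

loops=1 perimeter=11.378


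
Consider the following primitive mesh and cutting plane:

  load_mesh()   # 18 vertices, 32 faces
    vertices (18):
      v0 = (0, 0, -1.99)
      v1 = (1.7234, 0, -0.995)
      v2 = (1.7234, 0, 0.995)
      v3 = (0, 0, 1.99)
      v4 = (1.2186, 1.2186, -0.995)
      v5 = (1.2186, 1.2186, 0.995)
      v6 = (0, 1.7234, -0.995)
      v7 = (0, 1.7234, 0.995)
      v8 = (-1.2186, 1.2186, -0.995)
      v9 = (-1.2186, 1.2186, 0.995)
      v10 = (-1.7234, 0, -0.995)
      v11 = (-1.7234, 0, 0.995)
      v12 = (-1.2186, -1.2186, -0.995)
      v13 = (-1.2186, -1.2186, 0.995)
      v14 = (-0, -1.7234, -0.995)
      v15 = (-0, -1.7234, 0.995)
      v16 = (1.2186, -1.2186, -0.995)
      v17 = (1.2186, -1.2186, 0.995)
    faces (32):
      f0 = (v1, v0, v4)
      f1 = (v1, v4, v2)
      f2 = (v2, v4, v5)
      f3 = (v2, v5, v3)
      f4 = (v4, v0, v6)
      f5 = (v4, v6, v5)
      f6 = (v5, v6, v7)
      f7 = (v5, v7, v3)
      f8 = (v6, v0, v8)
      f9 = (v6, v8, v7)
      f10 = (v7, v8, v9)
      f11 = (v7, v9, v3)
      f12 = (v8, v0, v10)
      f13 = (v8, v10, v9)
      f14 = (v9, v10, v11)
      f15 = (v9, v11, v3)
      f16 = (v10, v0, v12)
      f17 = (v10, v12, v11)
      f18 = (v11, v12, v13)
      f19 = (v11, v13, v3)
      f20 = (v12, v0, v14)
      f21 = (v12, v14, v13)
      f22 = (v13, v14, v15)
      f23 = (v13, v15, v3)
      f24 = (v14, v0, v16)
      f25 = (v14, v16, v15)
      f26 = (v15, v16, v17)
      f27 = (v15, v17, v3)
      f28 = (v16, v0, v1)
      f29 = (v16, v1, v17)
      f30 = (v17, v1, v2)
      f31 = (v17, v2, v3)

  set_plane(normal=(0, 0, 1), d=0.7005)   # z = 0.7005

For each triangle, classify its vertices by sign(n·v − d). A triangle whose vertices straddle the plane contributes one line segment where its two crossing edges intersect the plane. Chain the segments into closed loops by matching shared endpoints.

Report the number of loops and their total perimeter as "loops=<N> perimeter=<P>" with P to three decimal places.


loops=1 perimeter=10.552

Straddling triangles (16 of 32):
  (v1,v4,v2) [--+] → (1.64869, 0.180341, 0.7005)–(1.7234, 0, 0.7005)  len=0.1952
  (v2,v4,v5) [+-+] → (1.64869, 0.180341, 0.7005)–(1.2186, 1.2186, 0.7005)  len=1.1238
  (v4,v6,v5) [--+] → (1.03826, 1.29331, 0.7005)–(1.2186, 1.2186, 0.7005)  len=0.1952
  (v5,v6,v7) [+-+] → (1.03826, 1.29331, 0.7005)–(0, 1.7234, 0.7005)  len=1.1238
  (v6,v8,v7) [--+] → (-0.180341, 1.64869, 0.7005)–(0, 1.7234, 0.7005)  len=0.1952
  (v7,v8,v9) [+-+] → (-0.180341, 1.64869, 0.7005)–(-1.2186, 1.2186, 0.7005)  len=1.1238
  (v8,v10,v9) [--+] → (-1.29331, 1.03826, 0.7005)–(-1.2186, 1.2186, 0.7005)  len=0.1952
  (v9,v10,v11) [+-+] → (-1.29331, 1.03826, 0.7005)–(-1.7234, 0, 0.7005)  len=1.1238
  (v10,v12,v11) [--+] → (-1.64869, -0.180341, 0.7005)–(-1.7234, 0, 0.7005)  len=0.1952
  (v11,v12,v13) [+-+] → (-1.64869, -0.180341, 0.7005)–(-1.2186, -1.2186, 0.7005)  len=1.1238
  (v12,v14,v13) [--+] → (-1.03826, -1.29331, 0.7005)–(-1.2186, -1.2186, 0.7005)  len=0.1952
  (v13,v14,v15) [+-+] → (-1.03826, -1.29331, 0.7005)–(0, -1.7234, 0.7005)  len=1.1238
  (v14,v16,v15) [--+] → (0.180341, -1.64869, 0.7005)–(0, -1.7234, 0.7005)  len=0.1952
  (v15,v16,v17) [+-+] → (0.180341, -1.64869, 0.7005)–(1.2186, -1.2186, 0.7005)  len=1.1238
  (v16,v1,v17) [--+] → (1.29331, -1.03826, 0.7005)–(1.2186, -1.2186, 0.7005)  len=0.1952
  (v17,v1,v2) [+-+] → (1.29331, -1.03826, 0.7005)–(1.7234, 0, 0.7005)  len=1.1238

Chained into 1 loop(s):
  loop 1: 16 segments, perimeter = 10.5521
Total perimeter = 10.552
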